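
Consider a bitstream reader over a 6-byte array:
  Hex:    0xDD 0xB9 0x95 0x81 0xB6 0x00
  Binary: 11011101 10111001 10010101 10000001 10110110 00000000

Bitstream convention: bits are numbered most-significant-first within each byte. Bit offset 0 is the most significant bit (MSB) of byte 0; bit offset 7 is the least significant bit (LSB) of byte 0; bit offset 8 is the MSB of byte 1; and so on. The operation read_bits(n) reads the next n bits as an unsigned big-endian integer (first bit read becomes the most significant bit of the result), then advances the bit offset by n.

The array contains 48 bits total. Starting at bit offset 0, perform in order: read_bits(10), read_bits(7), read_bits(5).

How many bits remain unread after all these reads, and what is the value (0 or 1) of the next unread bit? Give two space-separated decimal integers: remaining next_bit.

Read 1: bits[0:10] width=10 -> value=886 (bin 1101110110); offset now 10 = byte 1 bit 2; 38 bits remain
Read 2: bits[10:17] width=7 -> value=115 (bin 1110011); offset now 17 = byte 2 bit 1; 31 bits remain
Read 3: bits[17:22] width=5 -> value=5 (bin 00101); offset now 22 = byte 2 bit 6; 26 bits remain

Answer: 26 0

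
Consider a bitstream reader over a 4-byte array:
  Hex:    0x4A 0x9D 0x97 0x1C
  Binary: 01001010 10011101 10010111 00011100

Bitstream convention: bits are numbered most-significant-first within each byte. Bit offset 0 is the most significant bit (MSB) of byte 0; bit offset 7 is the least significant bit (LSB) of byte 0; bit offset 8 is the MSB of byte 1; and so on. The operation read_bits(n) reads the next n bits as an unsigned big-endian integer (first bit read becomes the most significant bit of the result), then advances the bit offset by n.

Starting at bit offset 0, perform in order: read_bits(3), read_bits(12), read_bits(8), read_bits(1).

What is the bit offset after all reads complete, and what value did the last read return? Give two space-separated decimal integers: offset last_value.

Answer: 24 1

Derivation:
Read 1: bits[0:3] width=3 -> value=2 (bin 010); offset now 3 = byte 0 bit 3; 29 bits remain
Read 2: bits[3:15] width=12 -> value=1358 (bin 010101001110); offset now 15 = byte 1 bit 7; 17 bits remain
Read 3: bits[15:23] width=8 -> value=203 (bin 11001011); offset now 23 = byte 2 bit 7; 9 bits remain
Read 4: bits[23:24] width=1 -> value=1 (bin 1); offset now 24 = byte 3 bit 0; 8 bits remain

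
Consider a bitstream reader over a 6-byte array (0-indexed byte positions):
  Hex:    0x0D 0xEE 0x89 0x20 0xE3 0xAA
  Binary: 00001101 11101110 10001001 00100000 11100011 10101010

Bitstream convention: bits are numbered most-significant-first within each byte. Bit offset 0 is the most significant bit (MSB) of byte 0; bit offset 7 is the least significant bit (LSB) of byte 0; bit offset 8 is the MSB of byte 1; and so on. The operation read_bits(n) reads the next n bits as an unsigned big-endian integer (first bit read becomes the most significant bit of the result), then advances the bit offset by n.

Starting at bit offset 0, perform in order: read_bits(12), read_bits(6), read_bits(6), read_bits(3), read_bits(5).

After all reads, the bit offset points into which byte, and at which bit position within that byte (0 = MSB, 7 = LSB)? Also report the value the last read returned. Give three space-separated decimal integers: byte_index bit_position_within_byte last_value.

Read 1: bits[0:12] width=12 -> value=222 (bin 000011011110); offset now 12 = byte 1 bit 4; 36 bits remain
Read 2: bits[12:18] width=6 -> value=58 (bin 111010); offset now 18 = byte 2 bit 2; 30 bits remain
Read 3: bits[18:24] width=6 -> value=9 (bin 001001); offset now 24 = byte 3 bit 0; 24 bits remain
Read 4: bits[24:27] width=3 -> value=1 (bin 001); offset now 27 = byte 3 bit 3; 21 bits remain
Read 5: bits[27:32] width=5 -> value=0 (bin 00000); offset now 32 = byte 4 bit 0; 16 bits remain

Answer: 4 0 0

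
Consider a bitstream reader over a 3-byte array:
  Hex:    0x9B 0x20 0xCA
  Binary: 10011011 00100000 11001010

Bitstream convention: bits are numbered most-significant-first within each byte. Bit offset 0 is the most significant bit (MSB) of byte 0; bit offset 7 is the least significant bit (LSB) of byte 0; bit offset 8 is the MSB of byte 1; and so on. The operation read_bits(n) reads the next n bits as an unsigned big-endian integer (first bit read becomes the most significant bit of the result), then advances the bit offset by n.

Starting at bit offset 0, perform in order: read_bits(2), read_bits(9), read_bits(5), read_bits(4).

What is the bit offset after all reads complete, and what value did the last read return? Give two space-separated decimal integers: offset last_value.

Answer: 20 12

Derivation:
Read 1: bits[0:2] width=2 -> value=2 (bin 10); offset now 2 = byte 0 bit 2; 22 bits remain
Read 2: bits[2:11] width=9 -> value=217 (bin 011011001); offset now 11 = byte 1 bit 3; 13 bits remain
Read 3: bits[11:16] width=5 -> value=0 (bin 00000); offset now 16 = byte 2 bit 0; 8 bits remain
Read 4: bits[16:20] width=4 -> value=12 (bin 1100); offset now 20 = byte 2 bit 4; 4 bits remain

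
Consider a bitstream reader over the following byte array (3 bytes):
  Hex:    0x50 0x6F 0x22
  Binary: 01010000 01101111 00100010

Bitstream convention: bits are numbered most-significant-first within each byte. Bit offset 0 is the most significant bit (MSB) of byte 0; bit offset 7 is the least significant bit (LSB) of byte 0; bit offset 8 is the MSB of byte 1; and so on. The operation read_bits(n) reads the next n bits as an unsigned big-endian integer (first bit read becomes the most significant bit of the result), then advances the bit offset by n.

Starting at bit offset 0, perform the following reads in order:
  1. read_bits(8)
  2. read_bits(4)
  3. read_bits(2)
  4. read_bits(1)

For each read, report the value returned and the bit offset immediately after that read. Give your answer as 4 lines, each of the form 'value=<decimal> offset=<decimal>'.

Answer: value=80 offset=8
value=6 offset=12
value=3 offset=14
value=1 offset=15

Derivation:
Read 1: bits[0:8] width=8 -> value=80 (bin 01010000); offset now 8 = byte 1 bit 0; 16 bits remain
Read 2: bits[8:12] width=4 -> value=6 (bin 0110); offset now 12 = byte 1 bit 4; 12 bits remain
Read 3: bits[12:14] width=2 -> value=3 (bin 11); offset now 14 = byte 1 bit 6; 10 bits remain
Read 4: bits[14:15] width=1 -> value=1 (bin 1); offset now 15 = byte 1 bit 7; 9 bits remain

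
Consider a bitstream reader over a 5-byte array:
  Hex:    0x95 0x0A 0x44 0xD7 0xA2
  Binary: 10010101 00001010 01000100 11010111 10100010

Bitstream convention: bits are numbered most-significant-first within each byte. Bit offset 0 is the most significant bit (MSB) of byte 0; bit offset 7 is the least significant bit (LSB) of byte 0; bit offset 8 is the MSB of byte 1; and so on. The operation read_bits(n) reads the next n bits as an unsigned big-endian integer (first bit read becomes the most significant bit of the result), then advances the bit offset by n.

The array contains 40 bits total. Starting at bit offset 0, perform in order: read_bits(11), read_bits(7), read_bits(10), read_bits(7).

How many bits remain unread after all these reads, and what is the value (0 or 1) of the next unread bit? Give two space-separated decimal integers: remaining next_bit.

Answer: 5 0

Derivation:
Read 1: bits[0:11] width=11 -> value=1192 (bin 10010101000); offset now 11 = byte 1 bit 3; 29 bits remain
Read 2: bits[11:18] width=7 -> value=41 (bin 0101001); offset now 18 = byte 2 bit 2; 22 bits remain
Read 3: bits[18:28] width=10 -> value=77 (bin 0001001101); offset now 28 = byte 3 bit 4; 12 bits remain
Read 4: bits[28:35] width=7 -> value=61 (bin 0111101); offset now 35 = byte 4 bit 3; 5 bits remain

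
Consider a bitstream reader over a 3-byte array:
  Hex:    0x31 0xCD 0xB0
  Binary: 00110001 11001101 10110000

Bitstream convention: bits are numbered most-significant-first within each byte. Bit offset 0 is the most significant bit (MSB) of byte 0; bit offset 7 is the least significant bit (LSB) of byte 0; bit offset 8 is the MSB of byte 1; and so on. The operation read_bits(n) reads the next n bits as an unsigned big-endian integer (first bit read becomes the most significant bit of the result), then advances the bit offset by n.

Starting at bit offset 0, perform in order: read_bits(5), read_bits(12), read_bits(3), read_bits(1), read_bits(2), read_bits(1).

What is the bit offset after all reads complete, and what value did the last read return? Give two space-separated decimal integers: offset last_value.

Answer: 24 0

Derivation:
Read 1: bits[0:5] width=5 -> value=6 (bin 00110); offset now 5 = byte 0 bit 5; 19 bits remain
Read 2: bits[5:17] width=12 -> value=923 (bin 001110011011); offset now 17 = byte 2 bit 1; 7 bits remain
Read 3: bits[17:20] width=3 -> value=3 (bin 011); offset now 20 = byte 2 bit 4; 4 bits remain
Read 4: bits[20:21] width=1 -> value=0 (bin 0); offset now 21 = byte 2 bit 5; 3 bits remain
Read 5: bits[21:23] width=2 -> value=0 (bin 00); offset now 23 = byte 2 bit 7; 1 bits remain
Read 6: bits[23:24] width=1 -> value=0 (bin 0); offset now 24 = byte 3 bit 0; 0 bits remain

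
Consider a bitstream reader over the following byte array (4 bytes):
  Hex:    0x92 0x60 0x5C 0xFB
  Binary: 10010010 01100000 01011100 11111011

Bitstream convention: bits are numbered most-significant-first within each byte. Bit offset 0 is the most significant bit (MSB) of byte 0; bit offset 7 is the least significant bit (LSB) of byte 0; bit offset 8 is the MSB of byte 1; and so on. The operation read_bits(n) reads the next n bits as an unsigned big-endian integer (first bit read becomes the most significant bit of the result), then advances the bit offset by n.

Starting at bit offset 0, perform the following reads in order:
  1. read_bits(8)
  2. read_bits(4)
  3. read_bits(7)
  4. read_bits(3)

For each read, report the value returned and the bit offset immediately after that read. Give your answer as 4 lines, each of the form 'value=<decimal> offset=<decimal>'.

Read 1: bits[0:8] width=8 -> value=146 (bin 10010010); offset now 8 = byte 1 bit 0; 24 bits remain
Read 2: bits[8:12] width=4 -> value=6 (bin 0110); offset now 12 = byte 1 bit 4; 20 bits remain
Read 3: bits[12:19] width=7 -> value=2 (bin 0000010); offset now 19 = byte 2 bit 3; 13 bits remain
Read 4: bits[19:22] width=3 -> value=7 (bin 111); offset now 22 = byte 2 bit 6; 10 bits remain

Answer: value=146 offset=8
value=6 offset=12
value=2 offset=19
value=7 offset=22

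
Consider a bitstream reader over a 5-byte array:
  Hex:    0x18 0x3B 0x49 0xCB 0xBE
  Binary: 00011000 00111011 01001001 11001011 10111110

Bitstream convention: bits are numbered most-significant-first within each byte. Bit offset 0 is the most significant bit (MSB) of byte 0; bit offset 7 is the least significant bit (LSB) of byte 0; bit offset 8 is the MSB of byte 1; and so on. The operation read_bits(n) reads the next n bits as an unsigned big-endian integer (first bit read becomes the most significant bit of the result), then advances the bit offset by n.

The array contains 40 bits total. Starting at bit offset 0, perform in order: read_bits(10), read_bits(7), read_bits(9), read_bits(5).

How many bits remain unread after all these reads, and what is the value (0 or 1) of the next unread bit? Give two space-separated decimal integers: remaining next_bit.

Answer: 9 1

Derivation:
Read 1: bits[0:10] width=10 -> value=96 (bin 0001100000); offset now 10 = byte 1 bit 2; 30 bits remain
Read 2: bits[10:17] width=7 -> value=118 (bin 1110110); offset now 17 = byte 2 bit 1; 23 bits remain
Read 3: bits[17:26] width=9 -> value=295 (bin 100100111); offset now 26 = byte 3 bit 2; 14 bits remain
Read 4: bits[26:31] width=5 -> value=5 (bin 00101); offset now 31 = byte 3 bit 7; 9 bits remain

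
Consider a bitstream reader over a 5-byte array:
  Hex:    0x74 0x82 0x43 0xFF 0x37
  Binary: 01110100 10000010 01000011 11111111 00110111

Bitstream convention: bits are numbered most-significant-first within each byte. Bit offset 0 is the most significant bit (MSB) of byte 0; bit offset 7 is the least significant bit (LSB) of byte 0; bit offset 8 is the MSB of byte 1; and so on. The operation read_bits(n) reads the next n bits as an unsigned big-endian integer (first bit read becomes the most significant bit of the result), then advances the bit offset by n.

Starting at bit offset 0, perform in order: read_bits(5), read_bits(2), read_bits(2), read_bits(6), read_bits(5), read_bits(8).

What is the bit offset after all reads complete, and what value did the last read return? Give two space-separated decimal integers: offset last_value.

Answer: 28 63

Derivation:
Read 1: bits[0:5] width=5 -> value=14 (bin 01110); offset now 5 = byte 0 bit 5; 35 bits remain
Read 2: bits[5:7] width=2 -> value=2 (bin 10); offset now 7 = byte 0 bit 7; 33 bits remain
Read 3: bits[7:9] width=2 -> value=1 (bin 01); offset now 9 = byte 1 bit 1; 31 bits remain
Read 4: bits[9:15] width=6 -> value=1 (bin 000001); offset now 15 = byte 1 bit 7; 25 bits remain
Read 5: bits[15:20] width=5 -> value=4 (bin 00100); offset now 20 = byte 2 bit 4; 20 bits remain
Read 6: bits[20:28] width=8 -> value=63 (bin 00111111); offset now 28 = byte 3 bit 4; 12 bits remain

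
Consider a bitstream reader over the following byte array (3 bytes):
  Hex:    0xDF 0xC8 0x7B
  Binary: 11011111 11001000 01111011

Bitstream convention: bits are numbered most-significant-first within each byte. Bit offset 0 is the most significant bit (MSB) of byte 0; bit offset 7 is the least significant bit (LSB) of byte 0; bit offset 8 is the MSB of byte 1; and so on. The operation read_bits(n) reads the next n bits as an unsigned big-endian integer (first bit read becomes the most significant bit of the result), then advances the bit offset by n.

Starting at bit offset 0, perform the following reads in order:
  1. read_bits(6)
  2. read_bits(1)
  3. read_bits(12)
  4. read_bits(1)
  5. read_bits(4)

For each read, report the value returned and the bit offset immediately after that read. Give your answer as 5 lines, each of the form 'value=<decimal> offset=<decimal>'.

Read 1: bits[0:6] width=6 -> value=55 (bin 110111); offset now 6 = byte 0 bit 6; 18 bits remain
Read 2: bits[6:7] width=1 -> value=1 (bin 1); offset now 7 = byte 0 bit 7; 17 bits remain
Read 3: bits[7:19] width=12 -> value=3651 (bin 111001000011); offset now 19 = byte 2 bit 3; 5 bits remain
Read 4: bits[19:20] width=1 -> value=1 (bin 1); offset now 20 = byte 2 bit 4; 4 bits remain
Read 5: bits[20:24] width=4 -> value=11 (bin 1011); offset now 24 = byte 3 bit 0; 0 bits remain

Answer: value=55 offset=6
value=1 offset=7
value=3651 offset=19
value=1 offset=20
value=11 offset=24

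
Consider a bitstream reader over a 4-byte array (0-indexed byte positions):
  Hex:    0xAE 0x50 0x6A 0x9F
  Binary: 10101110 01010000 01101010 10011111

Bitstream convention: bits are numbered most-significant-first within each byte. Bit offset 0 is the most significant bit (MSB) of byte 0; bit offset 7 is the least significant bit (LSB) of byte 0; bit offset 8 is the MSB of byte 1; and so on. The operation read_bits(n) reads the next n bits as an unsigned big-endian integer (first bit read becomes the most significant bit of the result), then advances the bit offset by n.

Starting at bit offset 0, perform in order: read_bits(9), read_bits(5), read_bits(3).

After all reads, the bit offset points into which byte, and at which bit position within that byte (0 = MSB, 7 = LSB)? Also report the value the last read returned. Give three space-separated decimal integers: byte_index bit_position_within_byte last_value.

Answer: 2 1 0

Derivation:
Read 1: bits[0:9] width=9 -> value=348 (bin 101011100); offset now 9 = byte 1 bit 1; 23 bits remain
Read 2: bits[9:14] width=5 -> value=20 (bin 10100); offset now 14 = byte 1 bit 6; 18 bits remain
Read 3: bits[14:17] width=3 -> value=0 (bin 000); offset now 17 = byte 2 bit 1; 15 bits remain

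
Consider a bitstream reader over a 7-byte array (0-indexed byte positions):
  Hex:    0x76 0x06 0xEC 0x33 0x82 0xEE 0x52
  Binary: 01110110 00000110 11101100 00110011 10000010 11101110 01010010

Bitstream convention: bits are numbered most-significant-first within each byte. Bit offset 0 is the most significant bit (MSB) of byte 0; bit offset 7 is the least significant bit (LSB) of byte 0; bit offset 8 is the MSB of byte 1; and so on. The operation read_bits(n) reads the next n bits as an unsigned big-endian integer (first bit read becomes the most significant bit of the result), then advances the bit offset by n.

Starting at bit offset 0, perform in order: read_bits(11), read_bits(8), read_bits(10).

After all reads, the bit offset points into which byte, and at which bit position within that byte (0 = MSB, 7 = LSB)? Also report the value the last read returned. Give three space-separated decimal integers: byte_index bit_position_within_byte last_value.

Read 1: bits[0:11] width=11 -> value=944 (bin 01110110000); offset now 11 = byte 1 bit 3; 45 bits remain
Read 2: bits[11:19] width=8 -> value=55 (bin 00110111); offset now 19 = byte 2 bit 3; 37 bits remain
Read 3: bits[19:29] width=10 -> value=390 (bin 0110000110); offset now 29 = byte 3 bit 5; 27 bits remain

Answer: 3 5 390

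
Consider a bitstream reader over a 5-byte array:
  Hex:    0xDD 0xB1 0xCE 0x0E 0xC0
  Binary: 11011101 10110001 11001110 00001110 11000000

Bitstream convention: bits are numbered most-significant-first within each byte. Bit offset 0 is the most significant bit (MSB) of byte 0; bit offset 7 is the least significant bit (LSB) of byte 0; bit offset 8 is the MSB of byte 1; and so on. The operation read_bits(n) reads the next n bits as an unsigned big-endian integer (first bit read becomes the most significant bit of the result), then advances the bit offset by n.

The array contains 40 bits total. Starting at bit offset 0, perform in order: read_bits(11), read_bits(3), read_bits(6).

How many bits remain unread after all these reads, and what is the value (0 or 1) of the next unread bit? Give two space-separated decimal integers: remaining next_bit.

Answer: 20 1

Derivation:
Read 1: bits[0:11] width=11 -> value=1773 (bin 11011101101); offset now 11 = byte 1 bit 3; 29 bits remain
Read 2: bits[11:14] width=3 -> value=4 (bin 100); offset now 14 = byte 1 bit 6; 26 bits remain
Read 3: bits[14:20] width=6 -> value=28 (bin 011100); offset now 20 = byte 2 bit 4; 20 bits remain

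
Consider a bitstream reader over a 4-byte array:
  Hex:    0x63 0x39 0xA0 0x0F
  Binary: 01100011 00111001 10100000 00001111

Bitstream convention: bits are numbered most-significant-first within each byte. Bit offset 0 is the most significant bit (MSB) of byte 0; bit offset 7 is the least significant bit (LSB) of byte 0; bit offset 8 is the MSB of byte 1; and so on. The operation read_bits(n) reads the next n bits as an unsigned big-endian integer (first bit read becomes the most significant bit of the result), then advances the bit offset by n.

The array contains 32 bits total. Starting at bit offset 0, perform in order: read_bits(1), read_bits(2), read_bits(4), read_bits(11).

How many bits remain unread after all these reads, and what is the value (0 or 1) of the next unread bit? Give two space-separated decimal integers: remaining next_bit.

Read 1: bits[0:1] width=1 -> value=0 (bin 0); offset now 1 = byte 0 bit 1; 31 bits remain
Read 2: bits[1:3] width=2 -> value=3 (bin 11); offset now 3 = byte 0 bit 3; 29 bits remain
Read 3: bits[3:7] width=4 -> value=1 (bin 0001); offset now 7 = byte 0 bit 7; 25 bits remain
Read 4: bits[7:18] width=11 -> value=1254 (bin 10011100110); offset now 18 = byte 2 bit 2; 14 bits remain

Answer: 14 1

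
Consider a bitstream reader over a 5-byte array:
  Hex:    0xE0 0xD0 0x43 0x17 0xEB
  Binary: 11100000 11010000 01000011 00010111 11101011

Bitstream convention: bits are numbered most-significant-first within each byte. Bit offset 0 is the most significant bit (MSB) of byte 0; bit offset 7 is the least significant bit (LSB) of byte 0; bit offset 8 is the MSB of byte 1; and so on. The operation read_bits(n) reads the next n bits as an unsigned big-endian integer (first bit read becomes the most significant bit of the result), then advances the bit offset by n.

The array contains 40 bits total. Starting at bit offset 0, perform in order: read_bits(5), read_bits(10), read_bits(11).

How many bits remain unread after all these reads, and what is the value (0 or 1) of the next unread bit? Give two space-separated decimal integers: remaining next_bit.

Answer: 14 0

Derivation:
Read 1: bits[0:5] width=5 -> value=28 (bin 11100); offset now 5 = byte 0 bit 5; 35 bits remain
Read 2: bits[5:15] width=10 -> value=104 (bin 0001101000); offset now 15 = byte 1 bit 7; 25 bits remain
Read 3: bits[15:26] width=11 -> value=268 (bin 00100001100); offset now 26 = byte 3 bit 2; 14 bits remain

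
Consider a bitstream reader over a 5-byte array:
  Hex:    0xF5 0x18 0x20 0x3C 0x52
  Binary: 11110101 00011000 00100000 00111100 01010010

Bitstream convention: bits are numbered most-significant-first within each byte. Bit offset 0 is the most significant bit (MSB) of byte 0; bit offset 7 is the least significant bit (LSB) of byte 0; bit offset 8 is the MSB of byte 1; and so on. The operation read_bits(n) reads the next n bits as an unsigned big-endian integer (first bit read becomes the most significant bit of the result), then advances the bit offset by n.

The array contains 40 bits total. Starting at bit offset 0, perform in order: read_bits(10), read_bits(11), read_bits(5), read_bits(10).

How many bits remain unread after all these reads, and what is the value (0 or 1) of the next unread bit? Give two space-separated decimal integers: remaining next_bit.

Read 1: bits[0:10] width=10 -> value=980 (bin 1111010100); offset now 10 = byte 1 bit 2; 30 bits remain
Read 2: bits[10:21] width=11 -> value=772 (bin 01100000100); offset now 21 = byte 2 bit 5; 19 bits remain
Read 3: bits[21:26] width=5 -> value=0 (bin 00000); offset now 26 = byte 3 bit 2; 14 bits remain
Read 4: bits[26:36] width=10 -> value=965 (bin 1111000101); offset now 36 = byte 4 bit 4; 4 bits remain

Answer: 4 0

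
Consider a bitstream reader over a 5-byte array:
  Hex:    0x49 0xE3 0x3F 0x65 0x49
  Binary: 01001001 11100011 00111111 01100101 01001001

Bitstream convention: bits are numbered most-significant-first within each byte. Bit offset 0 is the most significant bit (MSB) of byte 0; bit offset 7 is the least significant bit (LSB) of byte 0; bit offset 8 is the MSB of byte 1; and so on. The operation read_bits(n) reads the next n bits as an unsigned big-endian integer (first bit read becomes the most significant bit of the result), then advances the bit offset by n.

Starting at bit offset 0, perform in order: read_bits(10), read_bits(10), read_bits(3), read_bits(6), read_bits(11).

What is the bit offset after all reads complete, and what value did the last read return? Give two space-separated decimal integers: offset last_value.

Answer: 40 1353

Derivation:
Read 1: bits[0:10] width=10 -> value=295 (bin 0100100111); offset now 10 = byte 1 bit 2; 30 bits remain
Read 2: bits[10:20] width=10 -> value=563 (bin 1000110011); offset now 20 = byte 2 bit 4; 20 bits remain
Read 3: bits[20:23] width=3 -> value=7 (bin 111); offset now 23 = byte 2 bit 7; 17 bits remain
Read 4: bits[23:29] width=6 -> value=44 (bin 101100); offset now 29 = byte 3 bit 5; 11 bits remain
Read 5: bits[29:40] width=11 -> value=1353 (bin 10101001001); offset now 40 = byte 5 bit 0; 0 bits remain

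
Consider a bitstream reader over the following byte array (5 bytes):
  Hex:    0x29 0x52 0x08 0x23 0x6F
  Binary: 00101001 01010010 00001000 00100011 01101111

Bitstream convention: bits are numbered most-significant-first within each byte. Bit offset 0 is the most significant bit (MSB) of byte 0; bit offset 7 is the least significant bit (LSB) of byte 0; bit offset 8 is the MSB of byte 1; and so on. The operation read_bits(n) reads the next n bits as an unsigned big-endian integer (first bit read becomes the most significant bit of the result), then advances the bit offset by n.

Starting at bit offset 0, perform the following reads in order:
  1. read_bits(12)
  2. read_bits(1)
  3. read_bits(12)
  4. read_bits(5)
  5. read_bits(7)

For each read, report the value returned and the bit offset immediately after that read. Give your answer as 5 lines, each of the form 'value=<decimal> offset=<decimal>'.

Answer: value=661 offset=12
value=0 offset=13
value=1040 offset=25
value=8 offset=30
value=109 offset=37

Derivation:
Read 1: bits[0:12] width=12 -> value=661 (bin 001010010101); offset now 12 = byte 1 bit 4; 28 bits remain
Read 2: bits[12:13] width=1 -> value=0 (bin 0); offset now 13 = byte 1 bit 5; 27 bits remain
Read 3: bits[13:25] width=12 -> value=1040 (bin 010000010000); offset now 25 = byte 3 bit 1; 15 bits remain
Read 4: bits[25:30] width=5 -> value=8 (bin 01000); offset now 30 = byte 3 bit 6; 10 bits remain
Read 5: bits[30:37] width=7 -> value=109 (bin 1101101); offset now 37 = byte 4 bit 5; 3 bits remain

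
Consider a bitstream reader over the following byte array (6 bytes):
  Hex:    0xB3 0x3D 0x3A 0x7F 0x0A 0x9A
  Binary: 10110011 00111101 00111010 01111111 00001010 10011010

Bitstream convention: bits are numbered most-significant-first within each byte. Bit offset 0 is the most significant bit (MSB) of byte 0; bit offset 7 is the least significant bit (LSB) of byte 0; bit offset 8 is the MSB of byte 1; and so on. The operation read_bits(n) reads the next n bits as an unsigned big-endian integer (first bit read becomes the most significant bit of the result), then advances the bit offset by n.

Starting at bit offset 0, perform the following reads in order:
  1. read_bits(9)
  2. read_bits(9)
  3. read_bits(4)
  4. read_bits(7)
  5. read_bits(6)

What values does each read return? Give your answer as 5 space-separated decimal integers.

Read 1: bits[0:9] width=9 -> value=358 (bin 101100110); offset now 9 = byte 1 bit 1; 39 bits remain
Read 2: bits[9:18] width=9 -> value=244 (bin 011110100); offset now 18 = byte 2 bit 2; 30 bits remain
Read 3: bits[18:22] width=4 -> value=14 (bin 1110); offset now 22 = byte 2 bit 6; 26 bits remain
Read 4: bits[22:29] width=7 -> value=79 (bin 1001111); offset now 29 = byte 3 bit 5; 19 bits remain
Read 5: bits[29:35] width=6 -> value=56 (bin 111000); offset now 35 = byte 4 bit 3; 13 bits remain

Answer: 358 244 14 79 56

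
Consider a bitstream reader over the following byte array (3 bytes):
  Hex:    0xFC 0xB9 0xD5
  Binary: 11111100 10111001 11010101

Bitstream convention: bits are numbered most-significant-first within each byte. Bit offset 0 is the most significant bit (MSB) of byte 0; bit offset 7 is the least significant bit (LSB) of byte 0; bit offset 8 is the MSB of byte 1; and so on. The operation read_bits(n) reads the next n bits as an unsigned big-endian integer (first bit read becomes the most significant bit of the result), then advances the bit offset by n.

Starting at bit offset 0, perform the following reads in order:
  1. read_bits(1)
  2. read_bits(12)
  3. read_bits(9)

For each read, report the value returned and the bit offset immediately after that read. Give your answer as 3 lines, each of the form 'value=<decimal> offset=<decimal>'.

Read 1: bits[0:1] width=1 -> value=1 (bin 1); offset now 1 = byte 0 bit 1; 23 bits remain
Read 2: bits[1:13] width=12 -> value=3991 (bin 111110010111); offset now 13 = byte 1 bit 5; 11 bits remain
Read 3: bits[13:22] width=9 -> value=117 (bin 001110101); offset now 22 = byte 2 bit 6; 2 bits remain

Answer: value=1 offset=1
value=3991 offset=13
value=117 offset=22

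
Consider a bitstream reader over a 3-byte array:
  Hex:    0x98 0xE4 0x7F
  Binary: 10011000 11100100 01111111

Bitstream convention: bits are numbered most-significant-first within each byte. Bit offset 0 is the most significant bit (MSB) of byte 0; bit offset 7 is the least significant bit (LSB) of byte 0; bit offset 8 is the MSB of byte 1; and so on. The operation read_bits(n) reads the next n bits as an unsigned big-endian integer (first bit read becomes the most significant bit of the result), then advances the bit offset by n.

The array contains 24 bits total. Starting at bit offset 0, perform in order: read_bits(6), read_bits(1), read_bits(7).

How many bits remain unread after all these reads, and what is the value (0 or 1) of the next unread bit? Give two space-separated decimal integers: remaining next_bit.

Answer: 10 0

Derivation:
Read 1: bits[0:6] width=6 -> value=38 (bin 100110); offset now 6 = byte 0 bit 6; 18 bits remain
Read 2: bits[6:7] width=1 -> value=0 (bin 0); offset now 7 = byte 0 bit 7; 17 bits remain
Read 3: bits[7:14] width=7 -> value=57 (bin 0111001); offset now 14 = byte 1 bit 6; 10 bits remain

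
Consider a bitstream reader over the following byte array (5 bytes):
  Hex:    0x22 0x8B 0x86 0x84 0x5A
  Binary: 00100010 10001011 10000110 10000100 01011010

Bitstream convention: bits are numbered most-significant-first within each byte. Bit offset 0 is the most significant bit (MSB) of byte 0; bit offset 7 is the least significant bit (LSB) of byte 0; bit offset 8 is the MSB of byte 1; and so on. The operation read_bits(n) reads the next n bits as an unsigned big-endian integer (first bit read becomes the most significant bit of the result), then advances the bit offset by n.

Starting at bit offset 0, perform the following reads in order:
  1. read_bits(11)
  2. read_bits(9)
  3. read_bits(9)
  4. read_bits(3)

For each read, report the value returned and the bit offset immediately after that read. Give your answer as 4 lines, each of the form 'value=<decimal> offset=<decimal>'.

Read 1: bits[0:11] width=11 -> value=276 (bin 00100010100); offset now 11 = byte 1 bit 3; 29 bits remain
Read 2: bits[11:20] width=9 -> value=184 (bin 010111000); offset now 20 = byte 2 bit 4; 20 bits remain
Read 3: bits[20:29] width=9 -> value=208 (bin 011010000); offset now 29 = byte 3 bit 5; 11 bits remain
Read 4: bits[29:32] width=3 -> value=4 (bin 100); offset now 32 = byte 4 bit 0; 8 bits remain

Answer: value=276 offset=11
value=184 offset=20
value=208 offset=29
value=4 offset=32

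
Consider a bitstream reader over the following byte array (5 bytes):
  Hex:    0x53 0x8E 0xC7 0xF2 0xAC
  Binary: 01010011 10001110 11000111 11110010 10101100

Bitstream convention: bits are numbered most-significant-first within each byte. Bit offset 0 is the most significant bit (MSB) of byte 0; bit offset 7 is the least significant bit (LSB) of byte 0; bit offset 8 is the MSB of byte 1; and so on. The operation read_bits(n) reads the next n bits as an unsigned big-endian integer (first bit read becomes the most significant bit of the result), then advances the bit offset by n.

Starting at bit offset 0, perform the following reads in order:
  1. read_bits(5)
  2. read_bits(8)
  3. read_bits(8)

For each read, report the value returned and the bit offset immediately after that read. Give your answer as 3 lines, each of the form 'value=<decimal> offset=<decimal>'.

Answer: value=10 offset=5
value=113 offset=13
value=216 offset=21

Derivation:
Read 1: bits[0:5] width=5 -> value=10 (bin 01010); offset now 5 = byte 0 bit 5; 35 bits remain
Read 2: bits[5:13] width=8 -> value=113 (bin 01110001); offset now 13 = byte 1 bit 5; 27 bits remain
Read 3: bits[13:21] width=8 -> value=216 (bin 11011000); offset now 21 = byte 2 bit 5; 19 bits remain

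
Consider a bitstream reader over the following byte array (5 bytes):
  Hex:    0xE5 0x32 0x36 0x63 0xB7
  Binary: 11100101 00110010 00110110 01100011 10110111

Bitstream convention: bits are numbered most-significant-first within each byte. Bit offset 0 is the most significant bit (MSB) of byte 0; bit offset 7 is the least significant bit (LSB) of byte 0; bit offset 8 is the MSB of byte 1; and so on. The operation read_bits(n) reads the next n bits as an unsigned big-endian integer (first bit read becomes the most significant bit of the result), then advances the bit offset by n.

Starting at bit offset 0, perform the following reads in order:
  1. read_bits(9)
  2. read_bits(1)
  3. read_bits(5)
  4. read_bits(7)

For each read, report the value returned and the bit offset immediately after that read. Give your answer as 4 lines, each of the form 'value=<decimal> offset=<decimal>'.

Read 1: bits[0:9] width=9 -> value=458 (bin 111001010); offset now 9 = byte 1 bit 1; 31 bits remain
Read 2: bits[9:10] width=1 -> value=0 (bin 0); offset now 10 = byte 1 bit 2; 30 bits remain
Read 3: bits[10:15] width=5 -> value=25 (bin 11001); offset now 15 = byte 1 bit 7; 25 bits remain
Read 4: bits[15:22] width=7 -> value=13 (bin 0001101); offset now 22 = byte 2 bit 6; 18 bits remain

Answer: value=458 offset=9
value=0 offset=10
value=25 offset=15
value=13 offset=22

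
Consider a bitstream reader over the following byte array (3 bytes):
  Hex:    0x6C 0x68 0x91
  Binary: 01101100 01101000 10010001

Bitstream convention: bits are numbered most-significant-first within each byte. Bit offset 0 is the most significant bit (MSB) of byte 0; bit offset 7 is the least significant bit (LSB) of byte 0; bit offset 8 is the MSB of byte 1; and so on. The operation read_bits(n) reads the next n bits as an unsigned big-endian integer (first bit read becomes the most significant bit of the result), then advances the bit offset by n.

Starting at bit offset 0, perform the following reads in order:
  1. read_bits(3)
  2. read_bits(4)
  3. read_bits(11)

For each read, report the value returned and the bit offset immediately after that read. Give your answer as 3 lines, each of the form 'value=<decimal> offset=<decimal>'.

Answer: value=3 offset=3
value=6 offset=7
value=418 offset=18

Derivation:
Read 1: bits[0:3] width=3 -> value=3 (bin 011); offset now 3 = byte 0 bit 3; 21 bits remain
Read 2: bits[3:7] width=4 -> value=6 (bin 0110); offset now 7 = byte 0 bit 7; 17 bits remain
Read 3: bits[7:18] width=11 -> value=418 (bin 00110100010); offset now 18 = byte 2 bit 2; 6 bits remain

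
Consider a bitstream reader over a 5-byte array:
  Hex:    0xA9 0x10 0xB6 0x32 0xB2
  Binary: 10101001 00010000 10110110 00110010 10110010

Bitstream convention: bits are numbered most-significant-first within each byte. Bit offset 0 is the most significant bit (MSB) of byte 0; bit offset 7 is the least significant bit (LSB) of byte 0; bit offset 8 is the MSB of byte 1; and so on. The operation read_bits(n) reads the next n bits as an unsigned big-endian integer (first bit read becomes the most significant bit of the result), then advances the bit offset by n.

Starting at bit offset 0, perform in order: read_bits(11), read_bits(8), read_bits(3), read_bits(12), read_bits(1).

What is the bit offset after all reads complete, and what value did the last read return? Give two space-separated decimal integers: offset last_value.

Read 1: bits[0:11] width=11 -> value=1352 (bin 10101001000); offset now 11 = byte 1 bit 3; 29 bits remain
Read 2: bits[11:19] width=8 -> value=133 (bin 10000101); offset now 19 = byte 2 bit 3; 21 bits remain
Read 3: bits[19:22] width=3 -> value=5 (bin 101); offset now 22 = byte 2 bit 6; 18 bits remain
Read 4: bits[22:34] width=12 -> value=2250 (bin 100011001010); offset now 34 = byte 4 bit 2; 6 bits remain
Read 5: bits[34:35] width=1 -> value=1 (bin 1); offset now 35 = byte 4 bit 3; 5 bits remain

Answer: 35 1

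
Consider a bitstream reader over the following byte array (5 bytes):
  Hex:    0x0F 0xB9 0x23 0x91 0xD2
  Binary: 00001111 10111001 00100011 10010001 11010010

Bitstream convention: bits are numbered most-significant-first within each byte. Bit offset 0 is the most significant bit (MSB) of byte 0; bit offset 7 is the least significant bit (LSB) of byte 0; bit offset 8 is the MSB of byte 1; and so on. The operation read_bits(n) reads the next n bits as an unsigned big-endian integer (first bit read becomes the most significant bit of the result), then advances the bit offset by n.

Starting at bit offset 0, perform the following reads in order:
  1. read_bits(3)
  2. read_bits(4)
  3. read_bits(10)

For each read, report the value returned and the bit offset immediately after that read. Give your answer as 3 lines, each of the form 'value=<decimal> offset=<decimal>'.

Answer: value=0 offset=3
value=7 offset=7
value=882 offset=17

Derivation:
Read 1: bits[0:3] width=3 -> value=0 (bin 000); offset now 3 = byte 0 bit 3; 37 bits remain
Read 2: bits[3:7] width=4 -> value=7 (bin 0111); offset now 7 = byte 0 bit 7; 33 bits remain
Read 3: bits[7:17] width=10 -> value=882 (bin 1101110010); offset now 17 = byte 2 bit 1; 23 bits remain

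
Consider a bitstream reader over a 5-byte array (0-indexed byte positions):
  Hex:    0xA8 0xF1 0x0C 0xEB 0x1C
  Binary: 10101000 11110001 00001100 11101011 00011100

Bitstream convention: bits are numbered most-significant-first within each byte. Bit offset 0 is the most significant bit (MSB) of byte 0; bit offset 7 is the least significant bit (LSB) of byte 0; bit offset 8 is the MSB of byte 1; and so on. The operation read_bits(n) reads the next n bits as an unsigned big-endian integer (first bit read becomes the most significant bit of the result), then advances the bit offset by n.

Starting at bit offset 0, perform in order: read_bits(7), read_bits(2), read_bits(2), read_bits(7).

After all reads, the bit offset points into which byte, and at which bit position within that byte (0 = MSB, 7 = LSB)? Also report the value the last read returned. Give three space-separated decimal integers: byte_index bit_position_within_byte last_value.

Read 1: bits[0:7] width=7 -> value=84 (bin 1010100); offset now 7 = byte 0 bit 7; 33 bits remain
Read 2: bits[7:9] width=2 -> value=1 (bin 01); offset now 9 = byte 1 bit 1; 31 bits remain
Read 3: bits[9:11] width=2 -> value=3 (bin 11); offset now 11 = byte 1 bit 3; 29 bits remain
Read 4: bits[11:18] width=7 -> value=68 (bin 1000100); offset now 18 = byte 2 bit 2; 22 bits remain

Answer: 2 2 68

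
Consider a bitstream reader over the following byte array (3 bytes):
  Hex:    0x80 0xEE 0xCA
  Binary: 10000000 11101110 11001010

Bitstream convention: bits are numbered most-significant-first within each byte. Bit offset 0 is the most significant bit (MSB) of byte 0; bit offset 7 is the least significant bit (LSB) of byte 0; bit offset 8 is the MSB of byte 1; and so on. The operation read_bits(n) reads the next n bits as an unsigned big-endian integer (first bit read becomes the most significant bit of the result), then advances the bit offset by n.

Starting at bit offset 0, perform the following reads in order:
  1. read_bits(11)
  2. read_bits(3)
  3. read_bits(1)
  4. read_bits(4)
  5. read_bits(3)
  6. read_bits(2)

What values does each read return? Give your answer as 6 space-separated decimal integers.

Answer: 1031 3 1 6 2 2

Derivation:
Read 1: bits[0:11] width=11 -> value=1031 (bin 10000000111); offset now 11 = byte 1 bit 3; 13 bits remain
Read 2: bits[11:14] width=3 -> value=3 (bin 011); offset now 14 = byte 1 bit 6; 10 bits remain
Read 3: bits[14:15] width=1 -> value=1 (bin 1); offset now 15 = byte 1 bit 7; 9 bits remain
Read 4: bits[15:19] width=4 -> value=6 (bin 0110); offset now 19 = byte 2 bit 3; 5 bits remain
Read 5: bits[19:22] width=3 -> value=2 (bin 010); offset now 22 = byte 2 bit 6; 2 bits remain
Read 6: bits[22:24] width=2 -> value=2 (bin 10); offset now 24 = byte 3 bit 0; 0 bits remain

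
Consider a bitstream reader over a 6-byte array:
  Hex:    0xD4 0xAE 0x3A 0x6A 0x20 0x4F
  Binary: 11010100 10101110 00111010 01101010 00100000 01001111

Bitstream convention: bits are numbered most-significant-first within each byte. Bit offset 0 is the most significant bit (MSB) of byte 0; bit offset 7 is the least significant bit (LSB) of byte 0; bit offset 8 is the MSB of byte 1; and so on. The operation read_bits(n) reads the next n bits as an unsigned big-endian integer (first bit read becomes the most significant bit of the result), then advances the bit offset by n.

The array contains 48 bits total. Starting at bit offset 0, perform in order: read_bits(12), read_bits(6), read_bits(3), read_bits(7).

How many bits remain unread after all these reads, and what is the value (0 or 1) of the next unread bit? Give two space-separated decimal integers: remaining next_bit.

Answer: 20 1

Derivation:
Read 1: bits[0:12] width=12 -> value=3402 (bin 110101001010); offset now 12 = byte 1 bit 4; 36 bits remain
Read 2: bits[12:18] width=6 -> value=56 (bin 111000); offset now 18 = byte 2 bit 2; 30 bits remain
Read 3: bits[18:21] width=3 -> value=7 (bin 111); offset now 21 = byte 2 bit 5; 27 bits remain
Read 4: bits[21:28] width=7 -> value=38 (bin 0100110); offset now 28 = byte 3 bit 4; 20 bits remain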